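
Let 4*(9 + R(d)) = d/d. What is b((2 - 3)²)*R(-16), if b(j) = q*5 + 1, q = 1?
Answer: -105/2 ≈ -52.500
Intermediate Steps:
R(d) = -35/4 (R(d) = -9 + (d/d)/4 = -9 + (¼)*1 = -9 + ¼ = -35/4)
b(j) = 6 (b(j) = 1*5 + 1 = 5 + 1 = 6)
b((2 - 3)²)*R(-16) = 6*(-35/4) = -105/2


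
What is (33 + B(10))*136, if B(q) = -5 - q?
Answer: 2448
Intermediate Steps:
(33 + B(10))*136 = (33 + (-5 - 1*10))*136 = (33 + (-5 - 10))*136 = (33 - 15)*136 = 18*136 = 2448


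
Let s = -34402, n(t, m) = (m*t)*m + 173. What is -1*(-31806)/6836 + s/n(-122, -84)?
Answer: 13804646113/2941732462 ≈ 4.6927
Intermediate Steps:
n(t, m) = 173 + t*m² (n(t, m) = t*m² + 173 = 173 + t*m²)
-1*(-31806)/6836 + s/n(-122, -84) = -1*(-31806)/6836 - 34402/(173 - 122*(-84)²) = 31806*(1/6836) - 34402/(173 - 122*7056) = 15903/3418 - 34402/(173 - 860832) = 15903/3418 - 34402/(-860659) = 15903/3418 - 34402*(-1/860659) = 15903/3418 + 34402/860659 = 13804646113/2941732462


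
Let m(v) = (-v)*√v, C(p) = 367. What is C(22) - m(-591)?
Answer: 367 - 591*I*√591 ≈ 367.0 - 14368.0*I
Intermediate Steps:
m(v) = -v^(3/2)
C(22) - m(-591) = 367 - (-1)*(-591)^(3/2) = 367 - (-1)*(-591*I*√591) = 367 - 591*I*√591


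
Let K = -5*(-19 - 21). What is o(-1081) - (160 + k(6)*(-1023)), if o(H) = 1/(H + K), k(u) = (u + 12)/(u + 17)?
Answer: 12980631/20263 ≈ 640.61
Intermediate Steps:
K = 200 (K = -5*(-40) = 200)
k(u) = (12 + u)/(17 + u)
o(H) = 1/(200 + H) (o(H) = 1/(H + 200) = 1/(200 + H))
o(-1081) - (160 + k(6)*(-1023)) = 1/(200 - 1081) - (160 + ((12 + 6)/(17 + 6))*(-1023)) = 1/(-881) - (160 + (18/23)*(-1023)) = -1/881 - (160 + ((1/23)*18)*(-1023)) = -1/881 - (160 + (18/23)*(-1023)) = -1/881 - (160 - 18414/23) = -1/881 - 1*(-14734/23) = -1/881 + 14734/23 = 12980631/20263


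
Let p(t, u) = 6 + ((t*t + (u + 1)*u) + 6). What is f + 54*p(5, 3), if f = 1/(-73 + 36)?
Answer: 97901/37 ≈ 2646.0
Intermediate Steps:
p(t, u) = 12 + t² + u*(1 + u) (p(t, u) = 6 + ((t² + (1 + u)*u) + 6) = 6 + ((t² + u*(1 + u)) + 6) = 6 + (6 + t² + u*(1 + u)) = 12 + t² + u*(1 + u))
f = -1/37 (f = 1/(-37) = -1/37 ≈ -0.027027)
f + 54*p(5, 3) = -1/37 + 54*(12 + 3 + 5² + 3²) = -1/37 + 54*(12 + 3 + 25 + 9) = -1/37 + 54*49 = -1/37 + 2646 = 97901/37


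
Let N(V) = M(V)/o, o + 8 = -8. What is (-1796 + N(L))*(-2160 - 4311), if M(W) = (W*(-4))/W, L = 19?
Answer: 46481193/4 ≈ 1.1620e+7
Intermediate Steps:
o = -16 (o = -8 - 8 = -16)
M(W) = -4 (M(W) = (-4*W)/W = -4)
N(V) = ¼ (N(V) = -4/(-16) = -4*(-1/16) = ¼)
(-1796 + N(L))*(-2160 - 4311) = (-1796 + ¼)*(-2160 - 4311) = -7183/4*(-6471) = 46481193/4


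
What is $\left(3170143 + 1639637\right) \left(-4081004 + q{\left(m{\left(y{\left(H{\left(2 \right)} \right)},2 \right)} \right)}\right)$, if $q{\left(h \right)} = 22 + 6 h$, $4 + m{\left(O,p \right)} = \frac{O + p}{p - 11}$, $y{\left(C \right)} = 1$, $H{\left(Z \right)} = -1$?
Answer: $-19628750658240$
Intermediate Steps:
$m{\left(O,p \right)} = -4 + \frac{O + p}{-11 + p}$ ($m{\left(O,p \right)} = -4 + \frac{O + p}{p - 11} = -4 + \frac{O + p}{-11 + p}$)
$\left(3170143 + 1639637\right) \left(-4081004 + q{\left(m{\left(y{\left(H{\left(2 \right)} \right)},2 \right)} \right)}\right) = \left(3170143 + 1639637\right) \left(-4081004 + \left(22 + 6 \frac{44 + 1 - 6}{-11 + 2}\right)\right) = 4809780 \left(-4081004 + \left(22 + 6 \frac{44 + 1 - 6}{-9}\right)\right) = 4809780 \left(-4081004 + \left(22 + 6 \left(\left(- \frac{1}{9}\right) 39\right)\right)\right) = 4809780 \left(-4081004 + \left(22 + 6 \left(- \frac{13}{3}\right)\right)\right) = 4809780 \left(-4081004 + \left(22 - 26\right)\right) = 4809780 \left(-4081004 - 4\right) = 4809780 \left(-4081008\right) = -19628750658240$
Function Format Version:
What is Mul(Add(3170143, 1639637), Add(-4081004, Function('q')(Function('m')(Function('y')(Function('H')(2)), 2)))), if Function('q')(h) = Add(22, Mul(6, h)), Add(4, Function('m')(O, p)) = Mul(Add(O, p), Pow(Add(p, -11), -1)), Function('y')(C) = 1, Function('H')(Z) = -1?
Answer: -19628750658240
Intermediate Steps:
Function('m')(O, p) = Add(-4, Mul(Pow(Add(-11, p), -1), Add(O, p))) (Function('m')(O, p) = Add(-4, Mul(Add(O, p), Pow(Add(p, -11), -1))) = Add(-4, Mul(Add(O, p), Pow(Add(-11, p), -1))) = Add(-4, Mul(Pow(Add(-11, p), -1), Add(O, p))))
Mul(Add(3170143, 1639637), Add(-4081004, Function('q')(Function('m')(Function('y')(Function('H')(2)), 2)))) = Mul(Add(3170143, 1639637), Add(-4081004, Add(22, Mul(6, Mul(Pow(Add(-11, 2), -1), Add(44, 1, Mul(-3, 2))))))) = Mul(4809780, Add(-4081004, Add(22, Mul(6, Mul(Pow(-9, -1), Add(44, 1, -6)))))) = Mul(4809780, Add(-4081004, Add(22, Mul(6, Mul(Rational(-1, 9), 39))))) = Mul(4809780, Add(-4081004, Add(22, Mul(6, Rational(-13, 3))))) = Mul(4809780, Add(-4081004, Add(22, -26))) = Mul(4809780, Add(-4081004, -4)) = Mul(4809780, -4081008) = -19628750658240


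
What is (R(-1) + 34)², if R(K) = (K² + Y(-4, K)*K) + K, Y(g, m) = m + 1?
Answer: 1156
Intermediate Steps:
Y(g, m) = 1 + m
R(K) = K + K² + K*(1 + K) (R(K) = (K² + (1 + K)*K) + K = (K² + K*(1 + K)) + K = K + K² + K*(1 + K))
(R(-1) + 34)² = (2*(-1)*(1 - 1) + 34)² = (2*(-1)*0 + 34)² = (0 + 34)² = 34² = 1156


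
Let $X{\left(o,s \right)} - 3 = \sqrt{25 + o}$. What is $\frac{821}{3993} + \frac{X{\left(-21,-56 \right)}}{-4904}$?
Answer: $\frac{4006219}{19581672} \approx 0.20459$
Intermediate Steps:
$X{\left(o,s \right)} = 3 + \sqrt{25 + o}$
$\frac{821}{3993} + \frac{X{\left(-21,-56 \right)}}{-4904} = \frac{821}{3993} + \frac{3 + \sqrt{25 - 21}}{-4904} = 821 \cdot \frac{1}{3993} + \left(3 + \sqrt{4}\right) \left(- \frac{1}{4904}\right) = \frac{821}{3993} + \left(3 + 2\right) \left(- \frac{1}{4904}\right) = \frac{821}{3993} + 5 \left(- \frac{1}{4904}\right) = \frac{821}{3993} - \frac{5}{4904} = \frac{4006219}{19581672}$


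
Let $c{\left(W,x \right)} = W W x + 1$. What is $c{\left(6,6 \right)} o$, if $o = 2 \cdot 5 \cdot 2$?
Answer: $4340$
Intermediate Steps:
$c{\left(W,x \right)} = 1 + x W^{2}$ ($c{\left(W,x \right)} = W^{2} x + 1 = x W^{2} + 1 = 1 + x W^{2}$)
$o = 20$ ($o = 10 \cdot 2 = 20$)
$c{\left(6,6 \right)} o = \left(1 + 6 \cdot 6^{2}\right) 20 = \left(1 + 6 \cdot 36\right) 20 = \left(1 + 216\right) 20 = 217 \cdot 20 = 4340$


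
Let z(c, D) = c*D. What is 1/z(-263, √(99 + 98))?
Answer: -√197/51811 ≈ -0.00027090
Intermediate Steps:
z(c, D) = D*c
1/z(-263, √(99 + 98)) = 1/(√(99 + 98)*(-263)) = 1/(√197*(-263)) = 1/(-263*√197) = -√197/51811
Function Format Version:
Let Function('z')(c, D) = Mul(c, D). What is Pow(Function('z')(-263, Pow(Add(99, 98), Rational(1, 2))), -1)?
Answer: Mul(Rational(-1, 51811), Pow(197, Rational(1, 2))) ≈ -0.00027090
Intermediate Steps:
Function('z')(c, D) = Mul(D, c)
Pow(Function('z')(-263, Pow(Add(99, 98), Rational(1, 2))), -1) = Pow(Mul(Pow(Add(99, 98), Rational(1, 2)), -263), -1) = Pow(Mul(Pow(197, Rational(1, 2)), -263), -1) = Pow(Mul(-263, Pow(197, Rational(1, 2))), -1) = Mul(Rational(-1, 51811), Pow(197, Rational(1, 2)))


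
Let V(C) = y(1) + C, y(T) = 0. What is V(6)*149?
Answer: 894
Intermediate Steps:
V(C) = C (V(C) = 0 + C = C)
V(6)*149 = 6*149 = 894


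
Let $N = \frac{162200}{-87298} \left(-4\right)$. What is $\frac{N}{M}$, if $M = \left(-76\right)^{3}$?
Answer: $- \frac{20275}{1197553964} \approx -1.693 \cdot 10^{-5}$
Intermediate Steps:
$N = \frac{324400}{43649}$ ($N = 162200 \left(- \frac{1}{87298}\right) \left(-4\right) = \left(- \frac{81100}{43649}\right) \left(-4\right) = \frac{324400}{43649} \approx 7.432$)
$M = -438976$
$\frac{N}{M} = \frac{324400}{43649 \left(-438976\right)} = \frac{324400}{43649} \left(- \frac{1}{438976}\right) = - \frac{20275}{1197553964}$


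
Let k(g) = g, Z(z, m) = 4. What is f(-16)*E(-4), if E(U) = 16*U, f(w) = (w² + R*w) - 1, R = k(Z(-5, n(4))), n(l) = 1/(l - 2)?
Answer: -12224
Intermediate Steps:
n(l) = 1/(-2 + l)
R = 4
f(w) = -1 + w² + 4*w (f(w) = (w² + 4*w) - 1 = -1 + w² + 4*w)
f(-16)*E(-4) = (-1 + (-16)² + 4*(-16))*(16*(-4)) = (-1 + 256 - 64)*(-64) = 191*(-64) = -12224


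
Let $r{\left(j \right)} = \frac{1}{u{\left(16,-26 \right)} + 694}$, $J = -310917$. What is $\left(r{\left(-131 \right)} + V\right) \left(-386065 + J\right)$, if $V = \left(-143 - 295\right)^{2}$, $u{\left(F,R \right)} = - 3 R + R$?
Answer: $- \frac{49874507271875}{373} \approx -1.3371 \cdot 10^{11}$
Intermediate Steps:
$u{\left(F,R \right)} = - 2 R$
$r{\left(j \right)} = \frac{1}{746}$ ($r{\left(j \right)} = \frac{1}{\left(-2\right) \left(-26\right) + 694} = \frac{1}{52 + 694} = \frac{1}{746}$)
$V = 191844$ ($V = \left(-438\right)^{2} = 191844$)
$\left(r{\left(-131 \right)} + V\right) \left(-386065 + J\right) = \left(\frac{1}{746} + 191844\right) \left(-386065 - 310917\right) = \frac{143115625}{746} \left(-696982\right) = - \frac{49874507271875}{373}$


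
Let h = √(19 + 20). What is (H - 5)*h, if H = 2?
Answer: -3*√39 ≈ -18.735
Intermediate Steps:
h = √39 ≈ 6.2450
(H - 5)*h = (2 - 5)*√39 = -3*√39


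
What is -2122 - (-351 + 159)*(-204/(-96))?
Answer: -1714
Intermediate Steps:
-2122 - (-351 + 159)*(-204/(-96)) = -2122 - (-192)*(-204*(-1/96)) = -2122 - (-192)*17/8 = -2122 - 1*(-408) = -2122 + 408 = -1714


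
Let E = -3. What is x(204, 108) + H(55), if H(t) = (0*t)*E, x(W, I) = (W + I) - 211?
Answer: 101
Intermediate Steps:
x(W, I) = -211 + I + W (x(W, I) = (I + W) - 211 = -211 + I + W)
H(t) = 0 (H(t) = (0*t)*(-3) = 0*(-3) = 0)
x(204, 108) + H(55) = (-211 + 108 + 204) + 0 = 101 + 0 = 101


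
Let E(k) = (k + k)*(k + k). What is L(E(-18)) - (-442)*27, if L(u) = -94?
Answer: 11840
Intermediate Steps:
E(k) = 4*k² (E(k) = (2*k)*(2*k) = 4*k²)
L(E(-18)) - (-442)*27 = -94 - (-442)*27 = -94 - 1*(-11934) = -94 + 11934 = 11840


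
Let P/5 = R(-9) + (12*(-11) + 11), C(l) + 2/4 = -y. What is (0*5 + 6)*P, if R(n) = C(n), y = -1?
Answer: -3615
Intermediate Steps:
C(l) = ½ (C(l) = -½ - 1*(-1) = -½ + 1 = ½)
R(n) = ½
P = -1205/2 (P = 5*(½ + (12*(-11) + 11)) = 5*(½ + (-132 + 11)) = 5*(½ - 121) = 5*(-241/2) = -1205/2 ≈ -602.50)
(0*5 + 6)*P = (0*5 + 6)*(-1205/2) = (0 + 6)*(-1205/2) = 6*(-1205/2) = -3615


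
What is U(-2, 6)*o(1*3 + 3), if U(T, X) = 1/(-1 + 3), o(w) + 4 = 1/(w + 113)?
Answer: -475/238 ≈ -1.9958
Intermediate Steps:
o(w) = -4 + 1/(113 + w) (o(w) = -4 + 1/(w + 113) = -4 + 1/(113 + w))
U(T, X) = ½ (U(T, X) = 1/2 = ½)
U(-2, 6)*o(1*3 + 3) = ((-451 - 4*(1*3 + 3))/(113 + (1*3 + 3)))/2 = ((-451 - 4*(3 + 3))/(113 + (3 + 3)))/2 = ((-451 - 4*6)/(113 + 6))/2 = ((-451 - 24)/119)/2 = ((1/119)*(-475))/2 = (½)*(-475/119) = -475/238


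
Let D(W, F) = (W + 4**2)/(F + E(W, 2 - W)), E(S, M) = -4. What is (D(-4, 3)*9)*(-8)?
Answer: 864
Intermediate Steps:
D(W, F) = (16 + W)/(-4 + F) (D(W, F) = (W + 4**2)/(F - 4) = (W + 16)/(-4 + F) = (16 + W)/(-4 + F))
(D(-4, 3)*9)*(-8) = (((16 - 4)/(-4 + 3))*9)*(-8) = ((12/(-1))*9)*(-8) = (-1*12*9)*(-8) = -12*9*(-8) = -108*(-8) = 864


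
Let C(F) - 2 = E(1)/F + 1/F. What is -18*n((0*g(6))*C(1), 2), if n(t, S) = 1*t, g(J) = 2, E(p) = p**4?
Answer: 0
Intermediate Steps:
C(F) = 2 + 2/F (C(F) = 2 + (1**4/F + 1/F) = 2 + (1/F + 1/F) = 2 + 2/F)
n(t, S) = t
-18*n((0*g(6))*C(1), 2) = -18*0*2*(2 + 2/1) = -0*(2 + 2*1) = -0*(2 + 2) = -0*4 = -18*0 = 0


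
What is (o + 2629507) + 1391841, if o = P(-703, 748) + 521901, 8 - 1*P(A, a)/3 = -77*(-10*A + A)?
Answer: 6004810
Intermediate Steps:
P(A, a) = 24 - 2079*A (P(A, a) = 24 - (-231)*(-10*A + A) = 24 - (-231)*(-9*A) = 24 - 2079*A)
o = 1983462 (o = (24 - 2079*(-703)) + 521901 = (24 + 1461537) + 521901 = 1461561 + 521901 = 1983462)
(o + 2629507) + 1391841 = (1983462 + 2629507) + 1391841 = 4612969 + 1391841 = 6004810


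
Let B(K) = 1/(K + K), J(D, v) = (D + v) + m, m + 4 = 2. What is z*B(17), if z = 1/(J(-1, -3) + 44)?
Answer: 1/1292 ≈ 0.00077399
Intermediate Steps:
m = -2 (m = -4 + 2 = -2)
J(D, v) = -2 + D + v (J(D, v) = (D + v) - 2 = -2 + D + v)
B(K) = 1/(2*K)
z = 1/38 (z = 1/((-2 - 1 - 3) + 44) = 1/(-6 + 44) = 1/38 ≈ 0.026316)
z*B(17) = ((1/2)/17)/38 = ((1/2)*(1/17))/38 = (1/38)*(1/34) = 1/1292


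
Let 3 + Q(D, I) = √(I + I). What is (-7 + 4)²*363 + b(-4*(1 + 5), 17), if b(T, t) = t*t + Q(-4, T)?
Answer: 3553 + 4*I*√3 ≈ 3553.0 + 6.9282*I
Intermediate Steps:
Q(D, I) = -3 + √2*√I (Q(D, I) = -3 + √(I + I) = -3 + √(2*I) = -3 + √2*√I)
b(T, t) = -3 + t² + √2*√T (b(T, t) = t*t + (-3 + √2*√T) = t² + (-3 + √2*√T) = -3 + t² + √2*√T)
(-7 + 4)²*363 + b(-4*(1 + 5), 17) = (-7 + 4)²*363 + (-3 + 17² + √2*√(-4*(1 + 5))) = (-3)²*363 + (-3 + 289 + √2*√(-4*6)) = 9*363 + (-3 + 289 + √2*√(-24)) = 3267 + (-3 + 289 + √2*(2*I*√6)) = 3267 + (-3 + 289 + 4*I*√3) = 3267 + (286 + 4*I*√3) = 3553 + 4*I*√3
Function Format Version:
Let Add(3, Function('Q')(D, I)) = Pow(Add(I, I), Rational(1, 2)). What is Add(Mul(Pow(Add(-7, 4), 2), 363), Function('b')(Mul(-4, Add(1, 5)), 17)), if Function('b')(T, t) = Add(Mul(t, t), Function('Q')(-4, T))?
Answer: Add(3553, Mul(4, I, Pow(3, Rational(1, 2)))) ≈ Add(3553.0, Mul(6.9282, I))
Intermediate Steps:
Function('Q')(D, I) = Add(-3, Mul(Pow(2, Rational(1, 2)), Pow(I, Rational(1, 2)))) (Function('Q')(D, I) = Add(-3, Pow(Add(I, I), Rational(1, 2))) = Add(-3, Pow(Mul(2, I), Rational(1, 2))) = Add(-3, Mul(Pow(2, Rational(1, 2)), Pow(I, Rational(1, 2)))))
Function('b')(T, t) = Add(-3, Pow(t, 2), Mul(Pow(2, Rational(1, 2)), Pow(T, Rational(1, 2)))) (Function('b')(T, t) = Add(Mul(t, t), Add(-3, Mul(Pow(2, Rational(1, 2)), Pow(T, Rational(1, 2))))) = Add(Pow(t, 2), Add(-3, Mul(Pow(2, Rational(1, 2)), Pow(T, Rational(1, 2))))) = Add(-3, Pow(t, 2), Mul(Pow(2, Rational(1, 2)), Pow(T, Rational(1, 2)))))
Add(Mul(Pow(Add(-7, 4), 2), 363), Function('b')(Mul(-4, Add(1, 5)), 17)) = Add(Mul(Pow(Add(-7, 4), 2), 363), Add(-3, Pow(17, 2), Mul(Pow(2, Rational(1, 2)), Pow(Mul(-4, Add(1, 5)), Rational(1, 2))))) = Add(Mul(Pow(-3, 2), 363), Add(-3, 289, Mul(Pow(2, Rational(1, 2)), Pow(Mul(-4, 6), Rational(1, 2))))) = Add(Mul(9, 363), Add(-3, 289, Mul(Pow(2, Rational(1, 2)), Pow(-24, Rational(1, 2))))) = Add(3267, Add(-3, 289, Mul(Pow(2, Rational(1, 2)), Mul(2, I, Pow(6, Rational(1, 2)))))) = Add(3267, Add(-3, 289, Mul(4, I, Pow(3, Rational(1, 2))))) = Add(3267, Add(286, Mul(4, I, Pow(3, Rational(1, 2))))) = Add(3553, Mul(4, I, Pow(3, Rational(1, 2))))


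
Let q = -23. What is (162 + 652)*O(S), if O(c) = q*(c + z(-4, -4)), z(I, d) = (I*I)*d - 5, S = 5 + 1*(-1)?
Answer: 1216930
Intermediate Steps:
S = 4 (S = 5 - 1 = 4)
z(I, d) = -5 + d*I² (z(I, d) = I²*d - 5 = d*I² - 5 = -5 + d*I²)
O(c) = 1587 - 23*c (O(c) = -23*(c + (-5 - 4*(-4)²)) = -23*(c + (-5 - 4*16)) = -23*(c + (-5 - 64)) = -23*(c - 69) = -23*(-69 + c) = 1587 - 23*c)
(162 + 652)*O(S) = (162 + 652)*(1587 - 23*4) = 814*(1587 - 92) = 814*1495 = 1216930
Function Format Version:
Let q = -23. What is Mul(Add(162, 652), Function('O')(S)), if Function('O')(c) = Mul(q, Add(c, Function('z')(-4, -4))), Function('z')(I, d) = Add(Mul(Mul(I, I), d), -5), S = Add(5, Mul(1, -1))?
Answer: 1216930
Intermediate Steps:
S = 4 (S = Add(5, -1) = 4)
Function('z')(I, d) = Add(-5, Mul(d, Pow(I, 2))) (Function('z')(I, d) = Add(Mul(Pow(I, 2), d), -5) = Add(Mul(d, Pow(I, 2)), -5) = Add(-5, Mul(d, Pow(I, 2))))
Function('O')(c) = Add(1587, Mul(-23, c)) (Function('O')(c) = Mul(-23, Add(c, Add(-5, Mul(-4, Pow(-4, 2))))) = Mul(-23, Add(c, Add(-5, Mul(-4, 16)))) = Mul(-23, Add(c, Add(-5, -64))) = Mul(-23, Add(c, -69)) = Mul(-23, Add(-69, c)) = Add(1587, Mul(-23, c)))
Mul(Add(162, 652), Function('O')(S)) = Mul(Add(162, 652), Add(1587, Mul(-23, 4))) = Mul(814, Add(1587, -92)) = Mul(814, 1495) = 1216930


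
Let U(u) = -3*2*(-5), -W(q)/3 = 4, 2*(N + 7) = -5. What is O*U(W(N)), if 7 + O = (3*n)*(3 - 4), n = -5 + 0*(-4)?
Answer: 240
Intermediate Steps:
n = -5 (n = -5 + 0 = -5)
N = -19/2 (N = -7 + (½)*(-5) = -7 - 5/2 = -19/2 ≈ -9.5000)
W(q) = -12 (W(q) = -3*4 = -12)
U(u) = 30 (U(u) = -6*(-5) = 30)
O = 8 (O = -7 + (3*(-5))*(3 - 4) = -7 - 15*(-1) = -7 + 15 = 8)
O*U(W(N)) = 8*30 = 240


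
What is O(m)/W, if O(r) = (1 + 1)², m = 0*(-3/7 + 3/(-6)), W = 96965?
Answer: 4/96965 ≈ 4.1252e-5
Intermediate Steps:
m = 0 (m = 0*(-3*⅐ + 3*(-⅙)) = 0*(-3/7 - ½) = 0*(-13/14) = 0)
O(r) = 4 (O(r) = 2² = 4)
O(m)/W = 4/96965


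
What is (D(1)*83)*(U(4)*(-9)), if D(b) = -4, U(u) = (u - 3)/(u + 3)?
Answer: 2988/7 ≈ 426.86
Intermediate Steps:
U(u) = (-3 + u)/(3 + u)
(D(1)*83)*(U(4)*(-9)) = (-4*83)*(((-3 + 4)/(3 + 4))*(-9)) = -332*1/7*(-9) = -332*(1/7)*1*(-9) = -332*(-9)/7 = -332*(-9/7) = 2988/7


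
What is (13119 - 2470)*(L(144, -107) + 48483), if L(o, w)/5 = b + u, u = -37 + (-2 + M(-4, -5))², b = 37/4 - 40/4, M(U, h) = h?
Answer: 2067577893/4 ≈ 5.1689e+8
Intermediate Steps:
b = -¾ (b = 37*(¼) - 40*¼ = 37/4 - 10 = -¾ ≈ -0.75000)
u = 12 (u = -37 + (-2 - 5)² = -37 + (-7)² = -37 + 49 = 12)
L(o, w) = 225/4 (L(o, w) = 5*(-¾ + 12) = 5*(45/4) = 225/4)
(13119 - 2470)*(L(144, -107) + 48483) = (13119 - 2470)*(225/4 + 48483) = 10649*(194157/4) = 2067577893/4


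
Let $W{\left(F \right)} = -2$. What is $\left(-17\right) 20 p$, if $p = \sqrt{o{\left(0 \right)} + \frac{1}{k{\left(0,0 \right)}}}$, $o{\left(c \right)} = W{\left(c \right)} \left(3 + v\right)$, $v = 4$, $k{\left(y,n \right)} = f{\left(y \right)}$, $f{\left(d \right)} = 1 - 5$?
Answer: $- 170 i \sqrt{57} \approx - 1283.5 i$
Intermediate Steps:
$f{\left(d \right)} = -4$ ($f{\left(d \right)} = 1 - 5 = -4$)
$k{\left(y,n \right)} = -4$
$o{\left(c \right)} = -14$ ($o{\left(c \right)} = - 2 \left(3 + 4\right) = \left(-2\right) 7 = -14$)
$p = \frac{i \sqrt{57}}{2}$ ($p = \sqrt{-14 + \frac{1}{-4}} = \sqrt{-14 - \frac{1}{4}} = \sqrt{- \frac{57}{4}} = \frac{i \sqrt{57}}{2} \approx 3.7749 i$)
$\left(-17\right) 20 p = \left(-17\right) 20 \frac{i \sqrt{57}}{2} = - 340 \frac{i \sqrt{57}}{2} = - 170 i \sqrt{57}$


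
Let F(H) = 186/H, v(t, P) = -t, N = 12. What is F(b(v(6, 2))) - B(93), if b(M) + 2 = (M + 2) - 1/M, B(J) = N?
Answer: -1536/35 ≈ -43.886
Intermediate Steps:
B(J) = 12
b(M) = M - 1/M (b(M) = -2 + ((M + 2) - 1/M) = -2 + ((2 + M) - 1/M) = -2 + (2 + M - 1/M) = M - 1/M)
F(b(v(6, 2))) - B(93) = 186/(-1*6 - 1/((-1*6))) - 1*12 = 186/(-6 - 1/(-6)) - 12 = 186/(-6 - 1*(-1/6)) - 12 = 186/(-6 + 1/6) - 12 = 186/(-35/6) - 12 = 186*(-6/35) - 12 = -1116/35 - 12 = -1536/35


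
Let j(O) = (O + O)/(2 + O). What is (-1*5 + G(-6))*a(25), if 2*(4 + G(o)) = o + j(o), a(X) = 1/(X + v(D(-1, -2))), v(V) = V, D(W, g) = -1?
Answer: -7/16 ≈ -0.43750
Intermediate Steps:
j(O) = 2*O/(2 + O) (j(O) = (2*O)/(2 + O) = 2*O/(2 + O))
a(X) = 1/(-1 + X) (a(X) = 1/(X - 1) = 1/(-1 + X))
G(o) = -4 + o/2 + o/(2 + o) (G(o) = -4 + (o + 2*o/(2 + o))/2 = -4 + (o/2 + o/(2 + o)) = -4 + o/2 + o/(2 + o))
(-1*5 + G(-6))*a(25) = (-1*5 + (-16 + (-6)² - 4*(-6))/(2*(2 - 6)))/(-1 + 25) = (-5 + (½)*(-16 + 36 + 24)/(-4))/24 = (-5 + (½)*(-¼)*44)*(1/24) = (-5 - 11/2)*(1/24) = -21/2*1/24 = -7/16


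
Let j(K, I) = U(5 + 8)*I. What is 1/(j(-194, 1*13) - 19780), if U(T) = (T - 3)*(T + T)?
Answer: -1/16400 ≈ -6.0976e-5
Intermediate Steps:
U(T) = 2*T*(-3 + T) (U(T) = (-3 + T)*(2*T) = 2*T*(-3 + T))
j(K, I) = 260*I (j(K, I) = (2*(5 + 8)*(-3 + (5 + 8)))*I = (2*13*(-3 + 13))*I = (2*13*10)*I = 260*I)
1/(j(-194, 1*13) - 19780) = 1/(260*(1*13) - 19780) = 1/(260*13 - 19780) = 1/(3380 - 19780) = 1/(-16400) = -1/16400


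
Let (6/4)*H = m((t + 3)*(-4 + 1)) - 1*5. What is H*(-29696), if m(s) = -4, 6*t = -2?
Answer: 178176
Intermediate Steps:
t = -⅓ (t = (⅙)*(-2) = -⅓ ≈ -0.33333)
H = -6 (H = 2*(-4 - 1*5)/3 = 2*(-4 - 5)/3 = (⅔)*(-9) = -6)
H*(-29696) = -6*(-29696) = 178176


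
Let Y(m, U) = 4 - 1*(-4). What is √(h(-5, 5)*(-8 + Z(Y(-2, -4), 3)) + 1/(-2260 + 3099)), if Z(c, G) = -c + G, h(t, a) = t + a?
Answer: √839/839 ≈ 0.034524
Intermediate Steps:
Y(m, U) = 8 (Y(m, U) = 4 + 4 = 8)
h(t, a) = a + t
Z(c, G) = G - c
√(h(-5, 5)*(-8 + Z(Y(-2, -4), 3)) + 1/(-2260 + 3099)) = √((5 - 5)*(-8 + (3 - 1*8)) + 1/(-2260 + 3099)) = √(0*(-8 + (3 - 8)) + 1/839) = √(0*(-8 - 5) + 1/839) = √(0*(-13) + 1/839) = √(0 + 1/839) = √(1/839) = √839/839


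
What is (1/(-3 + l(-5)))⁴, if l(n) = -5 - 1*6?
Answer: 1/38416 ≈ 2.6031e-5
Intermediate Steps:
l(n) = -11 (l(n) = -5 - 6 = -11)
(1/(-3 + l(-5)))⁴ = (1/(-3 - 11))⁴ = (1/(-14))⁴ = (-1/14)⁴ = 1/38416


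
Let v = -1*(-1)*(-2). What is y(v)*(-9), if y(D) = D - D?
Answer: 0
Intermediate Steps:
v = -2 (v = 1*(-2) = -2)
y(D) = 0
y(v)*(-9) = 0*(-9) = 0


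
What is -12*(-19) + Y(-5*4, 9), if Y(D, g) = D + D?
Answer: 188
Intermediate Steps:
Y(D, g) = 2*D
-12*(-19) + Y(-5*4, 9) = -12*(-19) + 2*(-5*4) = 228 + 2*(-20) = 228 - 40 = 188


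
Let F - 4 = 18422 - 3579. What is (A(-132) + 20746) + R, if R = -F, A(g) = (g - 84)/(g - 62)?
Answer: 572311/97 ≈ 5900.1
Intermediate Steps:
A(g) = (-84 + g)/(-62 + g)
F = 14847 (F = 4 + (18422 - 3579) = 4 + 14843 = 14847)
R = -14847 (R = -1*14847 = -14847)
(A(-132) + 20746) + R = ((-84 - 132)/(-62 - 132) + 20746) - 14847 = (-216/(-194) + 20746) - 14847 = (-1/194*(-216) + 20746) - 14847 = (108/97 + 20746) - 14847 = 2012470/97 - 14847 = 572311/97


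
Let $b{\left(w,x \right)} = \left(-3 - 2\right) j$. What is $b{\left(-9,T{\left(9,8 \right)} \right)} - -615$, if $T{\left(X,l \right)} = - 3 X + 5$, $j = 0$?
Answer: $615$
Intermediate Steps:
$T{\left(X,l \right)} = 5 - 3 X$
$b{\left(w,x \right)} = 0$ ($b{\left(w,x \right)} = \left(-3 - 2\right) 0 = \left(-5\right) 0 = 0$)
$b{\left(-9,T{\left(9,8 \right)} \right)} - -615 = 0 - -615 = 0 + 615 = 615$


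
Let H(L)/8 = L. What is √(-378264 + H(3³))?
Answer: 8*I*√5907 ≈ 614.86*I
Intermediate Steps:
H(L) = 8*L
√(-378264 + H(3³)) = √(-378264 + 8*3³) = √(-378264 + 8*27) = √(-378264 + 216) = √(-378048) = 8*I*√5907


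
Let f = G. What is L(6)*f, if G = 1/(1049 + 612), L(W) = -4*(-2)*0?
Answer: 0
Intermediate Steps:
L(W) = 0 (L(W) = 8*0 = 0)
G = 1/1661 ≈ 0.00060205
f = 1/1661 ≈ 0.00060205
L(6)*f = 0*(1/1661) = 0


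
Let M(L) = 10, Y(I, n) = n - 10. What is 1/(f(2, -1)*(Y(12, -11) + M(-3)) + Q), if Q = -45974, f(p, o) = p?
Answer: -1/45996 ≈ -2.1741e-5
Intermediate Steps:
Y(I, n) = -10 + n
1/(f(2, -1)*(Y(12, -11) + M(-3)) + Q) = 1/(2*((-10 - 11) + 10) - 45974) = 1/(2*(-21 + 10) - 45974) = 1/(2*(-11) - 45974) = 1/(-22 - 45974) = 1/(-45996) = -1/45996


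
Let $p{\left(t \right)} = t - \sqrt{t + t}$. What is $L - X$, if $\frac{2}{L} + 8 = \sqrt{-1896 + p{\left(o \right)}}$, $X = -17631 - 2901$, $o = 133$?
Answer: $20532 - \frac{2}{8 - i \sqrt{1763 + \sqrt{266}}} \approx 20532.0 - 0.045768 i$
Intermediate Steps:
$p{\left(t \right)} = t - \sqrt{2} \sqrt{t}$ ($p{\left(t \right)} = t - \sqrt{2 t} = t - \sqrt{2} \sqrt{t}$)
$X = -20532$ ($X = -17631 - 2901 = -20532$)
$L = \frac{2}{-8 + \sqrt{-1763 - \sqrt{266}}}$ ($L = \frac{2}{-8 + \sqrt{-1896 + \left(133 - \sqrt{2} \sqrt{133}\right)}} = \frac{2}{-8 + \sqrt{-1896 + \left(133 - \sqrt{266}\right)}} = \frac{2}{-8 + \sqrt{-1763 - \sqrt{266}}} \approx -0.00868 - 0.045768 i$)
$L - X = - \frac{2}{8 - i \sqrt{1763 + \sqrt{266}}} - -20532 = - \frac{2}{8 - i \sqrt{1763 + \sqrt{266}}} + 20532 = 20532 - \frac{2}{8 - i \sqrt{1763 + \sqrt{266}}}$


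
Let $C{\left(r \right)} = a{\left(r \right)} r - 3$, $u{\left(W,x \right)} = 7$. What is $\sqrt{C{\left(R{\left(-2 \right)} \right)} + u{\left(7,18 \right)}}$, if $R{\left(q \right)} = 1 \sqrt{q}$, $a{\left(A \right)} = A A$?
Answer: $\sqrt{4 - 2 i \sqrt{2}} \approx 2.1094 - 0.67044 i$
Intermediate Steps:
$a{\left(A \right)} = A^{2}$
$R{\left(q \right)} = \sqrt{q}$
$C{\left(r \right)} = -3 + r^{3}$ ($C{\left(r \right)} = r^{2} r - 3 = r^{3} - 3 = -3 + r^{3}$)
$\sqrt{C{\left(R{\left(-2 \right)} \right)} + u{\left(7,18 \right)}} = \sqrt{\left(-3 + \left(\sqrt{-2}\right)^{3}\right) + 7} = \sqrt{\left(-3 + \left(i \sqrt{2}\right)^{3}\right) + 7} = \sqrt{\left(-3 - 2 i \sqrt{2}\right) + 7} = \sqrt{4 - 2 i \sqrt{2}}$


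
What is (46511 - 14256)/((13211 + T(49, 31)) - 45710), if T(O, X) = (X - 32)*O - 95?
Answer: -32255/32643 ≈ -0.98811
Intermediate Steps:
T(O, X) = -95 + O*(-32 + X) (T(O, X) = (-32 + X)*O - 95 = O*(-32 + X) - 95 = -95 + O*(-32 + X))
(46511 - 14256)/((13211 + T(49, 31)) - 45710) = (46511 - 14256)/((13211 + (-95 - 32*49 + 49*31)) - 45710) = 32255/((13211 + (-95 - 1568 + 1519)) - 45710) = 32255/((13211 - 144) - 45710) = 32255/(13067 - 45710) = 32255/(-32643) = 32255*(-1/32643) = -32255/32643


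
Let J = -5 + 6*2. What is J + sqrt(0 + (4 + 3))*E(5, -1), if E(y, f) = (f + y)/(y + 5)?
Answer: 7 + 2*sqrt(7)/5 ≈ 8.0583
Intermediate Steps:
E(y, f) = (f + y)/(5 + y)
J = 7 (J = -5 + 12 = 7)
J + sqrt(0 + (4 + 3))*E(5, -1) = 7 + sqrt(0 + (4 + 3))*((-1 + 5)/(5 + 5)) = 7 + sqrt(0 + 7)*(4/10) = 7 + sqrt(7)*((1/10)*4) = 7 + sqrt(7)*(2/5) = 7 + 2*sqrt(7)/5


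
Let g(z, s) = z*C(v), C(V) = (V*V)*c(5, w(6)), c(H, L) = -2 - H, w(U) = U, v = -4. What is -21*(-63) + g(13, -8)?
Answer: -133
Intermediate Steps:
C(V) = -7*V² (C(V) = (V*V)*(-2 - 1*5) = V²*(-2 - 5) = V²*(-7) = -7*V²)
g(z, s) = -112*z (g(z, s) = z*(-7*(-4)²) = z*(-7*16) = z*(-112) = -112*z)
-21*(-63) + g(13, -8) = -21*(-63) - 112*13 = 1323 - 1456 = -133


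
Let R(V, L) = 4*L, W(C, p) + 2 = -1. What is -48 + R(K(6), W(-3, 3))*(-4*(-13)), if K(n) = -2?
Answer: -672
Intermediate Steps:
W(C, p) = -3 (W(C, p) = -2 - 1 = -3)
-48 + R(K(6), W(-3, 3))*(-4*(-13)) = -48 + (4*(-3))*(-4*(-13)) = -48 - 12*52 = -48 - 624 = -672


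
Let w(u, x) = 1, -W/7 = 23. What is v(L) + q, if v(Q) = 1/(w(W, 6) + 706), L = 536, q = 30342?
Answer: 21451795/707 ≈ 30342.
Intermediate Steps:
W = -161 (W = -7*23 = -161)
v(Q) = 1/707 (v(Q) = 1/(1 + 706) = 1/707)
v(L) + q = 1/707 + 30342 = 21451795/707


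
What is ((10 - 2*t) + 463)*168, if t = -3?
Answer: 80472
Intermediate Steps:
((10 - 2*t) + 463)*168 = ((10 - 2*(-3)) + 463)*168 = ((10 + 6) + 463)*168 = (16 + 463)*168 = 479*168 = 80472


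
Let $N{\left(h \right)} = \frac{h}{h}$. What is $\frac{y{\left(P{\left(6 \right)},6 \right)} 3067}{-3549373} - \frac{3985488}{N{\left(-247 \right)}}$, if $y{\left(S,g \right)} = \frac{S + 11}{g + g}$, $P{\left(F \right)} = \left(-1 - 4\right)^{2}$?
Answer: $- \frac{14145983508225}{3549373} \approx -3.9855 \cdot 10^{6}$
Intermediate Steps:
$N{\left(h \right)} = 1$
$P{\left(F \right)} = 25$ ($P{\left(F \right)} = \left(-5\right)^{2} = 25$)
$y{\left(S,g \right)} = \frac{11 + S}{2 g}$
$\frac{y{\left(P{\left(6 \right)},6 \right)} 3067}{-3549373} - \frac{3985488}{N{\left(-247 \right)}} = \frac{\frac{11 + 25}{2 \cdot 6} \cdot 3067}{-3549373} - \frac{3985488}{1} = \frac{1}{2} \cdot \frac{1}{6} \cdot 36 \cdot 3067 \left(- \frac{1}{3549373}\right) - 3985488 = 3 \cdot 3067 \left(- \frac{1}{3549373}\right) - 3985488 = 9201 \left(- \frac{1}{3549373}\right) - 3985488 = - \frac{9201}{3549373} - 3985488 = - \frac{14145983508225}{3549373}$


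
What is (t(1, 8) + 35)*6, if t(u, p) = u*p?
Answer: 258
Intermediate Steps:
t(u, p) = p*u
(t(1, 8) + 35)*6 = (8*1 + 35)*6 = (8 + 35)*6 = 43*6 = 258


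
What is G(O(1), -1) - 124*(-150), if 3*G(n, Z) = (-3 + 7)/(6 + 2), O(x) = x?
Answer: 111601/6 ≈ 18600.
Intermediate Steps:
G(n, Z) = ⅙ (G(n, Z) = ((-3 + 7)/(6 + 2))/3 = (4/8)/3 = (4*(⅛))/3 = (⅓)*(½) = ⅙)
G(O(1), -1) - 124*(-150) = ⅙ - 124*(-150) = ⅙ + 18600 = 111601/6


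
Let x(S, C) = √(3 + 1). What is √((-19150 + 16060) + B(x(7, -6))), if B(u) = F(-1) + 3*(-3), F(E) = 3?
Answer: 6*I*√86 ≈ 55.642*I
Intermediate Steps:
x(S, C) = 2 (x(S, C) = √4 = 2)
B(u) = -6 (B(u) = 3 + 3*(-3) = 3 - 9 = -6)
√((-19150 + 16060) + B(x(7, -6))) = √((-19150 + 16060) - 6) = √(-3090 - 6) = √(-3096) = 6*I*√86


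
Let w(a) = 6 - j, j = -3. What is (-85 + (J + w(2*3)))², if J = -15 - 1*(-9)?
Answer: 6724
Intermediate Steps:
w(a) = 9 (w(a) = 6 - 1*(-3) = 6 + 3 = 9)
J = -6 (J = -15 + 9 = -6)
(-85 + (J + w(2*3)))² = (-85 + (-6 + 9))² = (-85 + 3)² = (-82)² = 6724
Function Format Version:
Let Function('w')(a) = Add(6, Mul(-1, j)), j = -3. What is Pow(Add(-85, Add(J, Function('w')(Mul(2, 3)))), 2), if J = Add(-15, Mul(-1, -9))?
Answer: 6724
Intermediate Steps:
Function('w')(a) = 9 (Function('w')(a) = Add(6, Mul(-1, -3)) = Add(6, 3) = 9)
J = -6 (J = Add(-15, 9) = -6)
Pow(Add(-85, Add(J, Function('w')(Mul(2, 3)))), 2) = Pow(Add(-85, Add(-6, 9)), 2) = Pow(Add(-85, 3), 2) = Pow(-82, 2) = 6724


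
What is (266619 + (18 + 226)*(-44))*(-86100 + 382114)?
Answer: 75744950362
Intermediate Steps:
(266619 + (18 + 226)*(-44))*(-86100 + 382114) = (266619 + 244*(-44))*296014 = (266619 - 10736)*296014 = 255883*296014 = 75744950362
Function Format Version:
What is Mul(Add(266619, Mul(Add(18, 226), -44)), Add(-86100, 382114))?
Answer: 75744950362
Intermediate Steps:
Mul(Add(266619, Mul(Add(18, 226), -44)), Add(-86100, 382114)) = Mul(Add(266619, Mul(244, -44)), 296014) = Mul(Add(266619, -10736), 296014) = Mul(255883, 296014) = 75744950362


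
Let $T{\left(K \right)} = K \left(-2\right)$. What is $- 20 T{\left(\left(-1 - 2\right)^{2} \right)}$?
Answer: $360$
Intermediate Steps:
$T{\left(K \right)} = - 2 K$
$- 20 T{\left(\left(-1 - 2\right)^{2} \right)} = - 20 \left(- 2 \left(-1 - 2\right)^{2}\right) = - 20 \left(- 2 \left(-3\right)^{2}\right) = - 20 \left(\left(-2\right) 9\right) = \left(-20\right) \left(-18\right) = 360$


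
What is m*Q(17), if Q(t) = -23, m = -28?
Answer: 644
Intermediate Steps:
m*Q(17) = -28*(-23) = 644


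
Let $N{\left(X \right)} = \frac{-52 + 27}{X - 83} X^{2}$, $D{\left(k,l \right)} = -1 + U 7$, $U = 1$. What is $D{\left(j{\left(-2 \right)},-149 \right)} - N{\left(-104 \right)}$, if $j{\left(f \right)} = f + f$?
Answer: $- \frac{269278}{187} \approx -1440.0$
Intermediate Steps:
$j{\left(f \right)} = 2 f$
$D{\left(k,l \right)} = 6$ ($D{\left(k,l \right)} = -1 + 1 \cdot 7 = -1 + 7 = 6$)
$N{\left(X \right)} = - \frac{25 X^{2}}{-83 + X}$ ($N{\left(X \right)} = - \frac{25}{-83 + X} X^{2} = - \frac{25 X^{2}}{-83 + X}$)
$D{\left(j{\left(-2 \right)},-149 \right)} - N{\left(-104 \right)} = 6 - - \frac{25 \left(-104\right)^{2}}{-83 - 104} = 6 - \left(-25\right) 10816 \frac{1}{-187} = 6 - \left(-25\right) 10816 \left(- \frac{1}{187}\right) = 6 - \frac{270400}{187} = - \frac{269278}{187}$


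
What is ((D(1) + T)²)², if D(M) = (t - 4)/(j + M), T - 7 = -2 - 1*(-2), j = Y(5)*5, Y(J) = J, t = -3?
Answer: 937890625/456976 ≈ 2052.4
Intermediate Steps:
j = 25 (j = 5*5 = 25)
T = 7 (T = 7 + (-2 - 1*(-2)) = 7 + (-2 + 2) = 7 + 0 = 7)
D(M) = -7/(25 + M) (D(M) = (-3 - 4)/(25 + M) = -7/(25 + M))
((D(1) + T)²)² = ((-7/(25 + 1) + 7)²)² = ((-7/26 + 7)²)² = ((175/26)²)² = (30625/676)² = 937890625/456976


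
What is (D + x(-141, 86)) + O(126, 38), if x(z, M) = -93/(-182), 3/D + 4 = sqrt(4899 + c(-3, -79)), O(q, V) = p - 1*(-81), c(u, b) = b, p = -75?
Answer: 1423731/218582 + 3*sqrt(1205)/2402 ≈ 6.5568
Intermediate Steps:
O(q, V) = 6 (O(q, V) = -75 - 1*(-81) = -75 + 81 = 6)
D = 3/(-4 + 2*sqrt(1205)) (D = 3/(-4 + sqrt(4899 - 79)) = 3/(-4 + sqrt(4820)) = 3/(-4 + 2*sqrt(1205)) ≈ 0.045853)
x(z, M) = 93/182 (x(z, M) = -93*(-1/182) = 93/182)
(D + x(-141, 86)) + O(126, 38) = ((3/1201 + 3*sqrt(1205)/2402) + 93/182) + 6 = (112239/218582 + 3*sqrt(1205)/2402) + 6 = 1423731/218582 + 3*sqrt(1205)/2402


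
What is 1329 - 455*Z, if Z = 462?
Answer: -208881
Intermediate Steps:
1329 - 455*Z = 1329 - 455*462 = 1329 - 210210 = -208881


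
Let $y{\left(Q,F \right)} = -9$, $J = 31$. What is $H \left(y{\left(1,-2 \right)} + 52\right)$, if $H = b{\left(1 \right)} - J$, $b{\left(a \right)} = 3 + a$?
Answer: $-1161$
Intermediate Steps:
$H = -27$ ($H = \left(3 + 1\right) - 31 = 4 - 31 = -27$)
$H \left(y{\left(1,-2 \right)} + 52\right) = - 27 \left(-9 + 52\right) = \left(-27\right) 43 = -1161$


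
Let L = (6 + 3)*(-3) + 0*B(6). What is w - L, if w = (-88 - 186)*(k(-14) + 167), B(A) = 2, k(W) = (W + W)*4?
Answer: -15043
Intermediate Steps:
k(W) = 8*W (k(W) = (2*W)*4 = 8*W)
w = -15070 (w = (-88 - 186)*(8*(-14) + 167) = -274*(-112 + 167) = -274*55 = -15070)
L = -27 (L = (6 + 3)*(-3) + 0*2 = 9*(-3) + 0 = -27 + 0 = -27)
w - L = -15070 - 1*(-27) = -15070 + 27 = -15043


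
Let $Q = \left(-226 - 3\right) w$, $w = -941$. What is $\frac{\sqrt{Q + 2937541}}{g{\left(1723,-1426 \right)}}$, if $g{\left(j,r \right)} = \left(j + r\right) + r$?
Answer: $- \frac{\sqrt{3153030}}{1129} \approx -1.5728$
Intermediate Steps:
$Q = 215489$ ($Q = \left(-226 - 3\right) \left(-941\right) = \left(-229\right) \left(-941\right) = 215489$)
$g{\left(j,r \right)} = j + 2 r$
$\frac{\sqrt{Q + 2937541}}{g{\left(1723,-1426 \right)}} = \frac{\sqrt{215489 + 2937541}}{1723 + 2 \left(-1426\right)} = \frac{\sqrt{3153030}}{1723 - 2852} = \frac{\sqrt{3153030}}{-1129} = \sqrt{3153030} \left(- \frac{1}{1129}\right) = - \frac{\sqrt{3153030}}{1129}$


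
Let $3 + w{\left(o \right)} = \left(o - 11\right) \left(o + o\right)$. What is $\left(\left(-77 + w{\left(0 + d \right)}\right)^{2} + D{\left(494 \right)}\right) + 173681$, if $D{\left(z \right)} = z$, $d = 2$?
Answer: $187631$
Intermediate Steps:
$w{\left(o \right)} = -3 + 2 o \left(-11 + o\right)$ ($w{\left(o \right)} = -3 + \left(o - 11\right) \left(o + o\right) = -3 + \left(-11 + o\right) 2 o = -3 + 2 o \left(-11 + o\right)$)
$\left(\left(-77 + w{\left(0 + d \right)}\right)^{2} + D{\left(494 \right)}\right) + 173681 = \left(\left(-77 - \left(3 - 2 \left(0 + 2\right)^{2} + 22 \left(0 + 2\right)\right)\right)^{2} + 494\right) + 173681 = \left(\left(-77 - \left(47 - 8\right)\right)^{2} + 494\right) + 173681 = \left(\left(-77 - 39\right)^{2} + 494\right) + 173681 = \left(\left(-116\right)^{2} + 494\right) + 173681 = \left(13456 + 494\right) + 173681 = 13950 + 173681 = 187631$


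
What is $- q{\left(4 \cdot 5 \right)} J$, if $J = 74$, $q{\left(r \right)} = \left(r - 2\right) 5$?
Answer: $-6660$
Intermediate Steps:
$q{\left(r \right)} = -10 + 5 r$ ($q{\left(r \right)} = \left(-2 + r\right) 5 = -10 + 5 r$)
$- q{\left(4 \cdot 5 \right)} J = - (-10 + 5 \cdot 4 \cdot 5) 74 = - (-10 + 5 \cdot 20) 74 = - (-10 + 100) 74 = \left(-1\right) 90 \cdot 74 = \left(-90\right) 74 = -6660$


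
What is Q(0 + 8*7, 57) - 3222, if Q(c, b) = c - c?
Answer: -3222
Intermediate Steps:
Q(c, b) = 0
Q(0 + 8*7, 57) - 3222 = 0 - 3222 = -3222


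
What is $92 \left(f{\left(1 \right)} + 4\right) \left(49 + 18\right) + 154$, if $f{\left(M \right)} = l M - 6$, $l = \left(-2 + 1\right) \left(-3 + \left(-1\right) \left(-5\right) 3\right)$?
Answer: $-86142$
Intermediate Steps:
$l = -12$ ($l = - (-3 + 5 \cdot 3) = - (-3 + 15) = \left(-1\right) 12 = -12$)
$f{\left(M \right)} = -6 - 12 M$ ($f{\left(M \right)} = - 12 M - 6 = -6 - 12 M$)
$92 \left(f{\left(1 \right)} + 4\right) \left(49 + 18\right) + 154 = 92 \left(\left(-6 - 12\right) + 4\right) \left(49 + 18\right) + 154 = 92 \left(\left(-6 - 12\right) + 4\right) 67 + 154 = 92 \left(-18 + 4\right) 67 + 154 = 92 \left(\left(-14\right) 67\right) + 154 = 92 \left(-938\right) + 154 = -86296 + 154 = -86142$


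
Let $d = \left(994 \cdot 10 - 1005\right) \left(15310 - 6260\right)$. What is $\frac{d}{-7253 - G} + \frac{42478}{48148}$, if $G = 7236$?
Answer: $- \frac{1946358037629}{348808186} \approx -5580.0$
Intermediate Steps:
$d = 80861750$ ($d = \left(9940 - 1005\right) 9050 = 8935 \cdot 9050 = 80861750$)
$\frac{d}{-7253 - G} + \frac{42478}{48148} = \frac{80861750}{-7253 - 7236} + \frac{42478}{48148} = \frac{80861750}{-7253 - 7236} + 42478 \cdot \frac{1}{48148} = \frac{80861750}{-14489} + \frac{21239}{24074} = 80861750 \left(- \frac{1}{14489}\right) + \frac{21239}{24074} = - \frac{80861750}{14489} + \frac{21239}{24074} = - \frac{1946358037629}{348808186}$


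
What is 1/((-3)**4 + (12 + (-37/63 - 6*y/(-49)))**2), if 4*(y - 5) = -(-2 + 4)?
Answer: 194481/43589137 ≈ 0.0044617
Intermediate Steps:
y = 9/2 (y = 5 + (-(-2 + 4))/4 = 5 + (-1*2)/4 = 5 + (1/4)*(-2) = 5 - 1/2 = 9/2 ≈ 4.5000)
1/((-3)**4 + (12 + (-37/63 - 6*y/(-49)))**2) = 1/((-3)**4 + (12 + (-37/63 - 6*9/2/(-49)))**2) = 1/(81 + (12 + (-37*1/63 - 27*(-1/49)))**2) = 1/(81 + (12 + (-37/63 + 27/49))**2) = 1/(81 + (12 - 16/441)**2) = 1/(81 + (5276/441)**2) = 1/(81 + 27836176/194481) = 1/(43589137/194481) = 194481/43589137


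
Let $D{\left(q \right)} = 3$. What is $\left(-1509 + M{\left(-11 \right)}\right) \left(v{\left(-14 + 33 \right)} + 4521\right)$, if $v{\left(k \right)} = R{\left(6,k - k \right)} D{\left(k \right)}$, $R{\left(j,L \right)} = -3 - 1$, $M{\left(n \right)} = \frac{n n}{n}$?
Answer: $-6853680$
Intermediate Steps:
$M{\left(n \right)} = n$ ($M{\left(n \right)} = \frac{n^{2}}{n} = n$)
$R{\left(j,L \right)} = -4$
$v{\left(k \right)} = -12$ ($v{\left(k \right)} = \left(-4\right) 3 = -12$)
$\left(-1509 + M{\left(-11 \right)}\right) \left(v{\left(-14 + 33 \right)} + 4521\right) = \left(-1509 - 11\right) \left(-12 + 4521\right) = \left(-1520\right) 4509 = -6853680$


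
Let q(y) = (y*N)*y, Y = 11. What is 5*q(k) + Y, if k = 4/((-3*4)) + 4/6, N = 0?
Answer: 11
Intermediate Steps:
k = ⅓ (k = 4/(-12) + 4*(⅙) = 4*(-1/12) + ⅔ = -⅓ + ⅔ = ⅓ ≈ 0.33333)
q(y) = 0 (q(y) = (y*0)*y = 0*y = 0)
5*q(k) + Y = 5*0 + 11 = 0 + 11 = 11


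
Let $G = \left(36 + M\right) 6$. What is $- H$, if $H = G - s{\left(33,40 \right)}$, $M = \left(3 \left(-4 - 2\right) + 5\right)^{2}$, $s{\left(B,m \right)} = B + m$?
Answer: $-1157$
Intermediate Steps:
$M = 169$ ($M = \left(3 \left(-6\right) + 5\right)^{2} = \left(-18 + 5\right)^{2} = \left(-13\right)^{2} = 169$)
$G = 1230$ ($G = \left(36 + 169\right) 6 = 205 \cdot 6 = 1230$)
$H = 1157$ ($H = 1230 - \left(33 + 40\right) = 1230 - 73 = 1157$)
$- H = \left(-1\right) 1157 = -1157$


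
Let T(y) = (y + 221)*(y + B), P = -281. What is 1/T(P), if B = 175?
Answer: 1/6360 ≈ 0.00015723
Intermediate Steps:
T(y) = (175 + y)*(221 + y) (T(y) = (y + 221)*(y + 175) = (221 + y)*(175 + y) = (175 + y)*(221 + y))
1/T(P) = 1/(38675 + (-281)² + 396*(-281)) = 1/(38675 + 78961 - 111276) = 1/6360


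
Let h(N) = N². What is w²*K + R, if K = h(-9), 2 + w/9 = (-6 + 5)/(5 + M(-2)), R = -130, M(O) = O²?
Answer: 29111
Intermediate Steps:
w = -19 (w = -18 + 9*((-6 + 5)/(5 + (-2)²)) = -18 + 9*(-1/(5 + 4)) = -18 + 9*(-1/9) = -18 + 9*(-1*⅑) = -18 + 9*(-⅑) = -18 - 1 = -19)
K = 81 (K = (-9)² = 81)
w²*K + R = (-19)²*81 - 130 = 361*81 - 130 = 29241 - 130 = 29111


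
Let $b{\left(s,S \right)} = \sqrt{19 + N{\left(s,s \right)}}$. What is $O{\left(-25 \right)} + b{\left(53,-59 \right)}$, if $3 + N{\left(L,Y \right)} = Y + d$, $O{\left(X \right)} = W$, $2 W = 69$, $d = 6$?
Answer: $\frac{69}{2} + 5 \sqrt{3} \approx 43.16$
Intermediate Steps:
$W = \frac{69}{2}$ ($W = \frac{1}{2} \cdot 69 = \frac{69}{2} \approx 34.5$)
$O{\left(X \right)} = \frac{69}{2}$
$N{\left(L,Y \right)} = 3 + Y$ ($N{\left(L,Y \right)} = -3 + \left(Y + 6\right) = -3 + \left(6 + Y\right) = 3 + Y$)
$b{\left(s,S \right)} = \sqrt{22 + s}$ ($b{\left(s,S \right)} = \sqrt{19 + \left(3 + s\right)} = \sqrt{22 + s}$)
$O{\left(-25 \right)} + b{\left(53,-59 \right)} = \frac{69}{2} + \sqrt{22 + 53} = \frac{69}{2} + \sqrt{75} = \frac{69}{2} + 5 \sqrt{3}$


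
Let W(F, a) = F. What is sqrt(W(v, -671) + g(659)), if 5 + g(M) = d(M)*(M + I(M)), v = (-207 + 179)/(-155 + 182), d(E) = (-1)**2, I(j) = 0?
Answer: sqrt(52890)/9 ≈ 25.553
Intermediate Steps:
d(E) = 1
v = -28/27 ≈ -1.0370
g(M) = -5 + M (g(M) = -5 + 1*(M + 0) = -5 + 1*M = -5 + M)
sqrt(W(v, -671) + g(659)) = sqrt(-28/27 + (-5 + 659)) = sqrt(-28/27 + 654) = sqrt(17630/27) = sqrt(52890)/9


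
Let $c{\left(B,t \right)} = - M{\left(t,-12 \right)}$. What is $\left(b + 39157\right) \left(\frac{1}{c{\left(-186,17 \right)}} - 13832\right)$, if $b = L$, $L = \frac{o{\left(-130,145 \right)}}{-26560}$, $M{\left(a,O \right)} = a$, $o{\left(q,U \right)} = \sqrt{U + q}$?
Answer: $- \frac{9207572765}{17} + \frac{47029 \sqrt{15}}{90304} \approx -5.4162 \cdot 10^{8}$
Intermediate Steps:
$c{\left(B,t \right)} = - t$
$L = - \frac{\sqrt{15}}{26560}$ ($L = \frac{\sqrt{145 - 130}}{-26560} = \sqrt{15} \left(- \frac{1}{26560}\right) = - \frac{\sqrt{15}}{26560} \approx -0.00014582$)
$b = - \frac{\sqrt{15}}{26560} \approx -0.00014582$
$\left(b + 39157\right) \left(\frac{1}{c{\left(-186,17 \right)}} - 13832\right) = \left(- \frac{\sqrt{15}}{26560} + 39157\right) \left(\frac{1}{\left(-1\right) 17} - 13832\right) = \left(39157 - \frac{\sqrt{15}}{26560}\right) \left(\frac{1}{-17} - 13832\right) = \left(39157 - \frac{\sqrt{15}}{26560}\right) \left(- \frac{1}{17} - 13832\right) = \left(39157 - \frac{\sqrt{15}}{26560}\right) \left(- \frac{235145}{17}\right) = - \frac{9207572765}{17} + \frac{47029 \sqrt{15}}{90304}$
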